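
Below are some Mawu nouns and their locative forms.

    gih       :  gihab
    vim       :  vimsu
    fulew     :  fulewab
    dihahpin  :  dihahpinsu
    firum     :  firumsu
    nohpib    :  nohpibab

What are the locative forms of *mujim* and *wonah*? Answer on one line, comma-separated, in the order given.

The pattern is nasality of the final consonant: -su when the stem ends in a nasal (*vim*, *dihahpin*, *firum*); -ab when the stem ends in a non-nasal consonant (*gih*, *fulew*, *nohpib*).
*mujim* — final consonant /m/ (a nasal) → -su → *mujimsu*.
Since the final consonant of *wonah* is /h/ (non-nasal), it takes -ab, giving *wonahab*.

mujimsu, wonahab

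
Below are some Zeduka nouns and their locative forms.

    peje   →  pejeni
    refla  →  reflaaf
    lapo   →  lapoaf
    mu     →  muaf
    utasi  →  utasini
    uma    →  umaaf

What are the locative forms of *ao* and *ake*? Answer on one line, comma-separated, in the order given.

The suffix is conditioned by the last vowel: -ni when the last vowel of the stem is a front vowel (*peje*, *utasi*); -af when the last vowel of the stem is a back vowel (*refla*, *lapo*, *mu*, *uma*).
Since the last vowel of *ao* is /o/ (a back vowel), it takes -af, giving *aoaf*.
*ake*: last vowel = /e/, a front vowel → -ni → *akeni*.

aoaf, akeni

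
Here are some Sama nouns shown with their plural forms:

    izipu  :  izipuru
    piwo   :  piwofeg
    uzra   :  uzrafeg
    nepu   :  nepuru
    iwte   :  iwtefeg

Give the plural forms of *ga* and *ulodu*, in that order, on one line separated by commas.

Looking at the last vowel of each stem: -ru when the last vowel of the stem is a high vowel (*izipu*, *nepu*); -feg when the last vowel of the stem is a non-high vowel (*piwo*, *uzra*, *iwte*).
*ga* — last vowel /a/ (a non-high vowel) → -feg → *gafeg*.
The last vowel of *ulodu* is /u/, which is a high vowel, so the suffix is -ru, giving *uloduru*.

gafeg, uloduru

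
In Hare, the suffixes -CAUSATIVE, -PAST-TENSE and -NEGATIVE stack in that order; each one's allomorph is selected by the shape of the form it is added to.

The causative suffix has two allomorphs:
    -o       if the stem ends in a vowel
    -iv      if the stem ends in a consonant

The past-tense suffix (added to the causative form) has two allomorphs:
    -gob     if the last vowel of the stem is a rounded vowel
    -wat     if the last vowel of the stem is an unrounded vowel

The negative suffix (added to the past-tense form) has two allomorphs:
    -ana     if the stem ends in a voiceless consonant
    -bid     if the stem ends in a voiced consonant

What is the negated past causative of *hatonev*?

hatonevivwatana

Since the final sound of *hatonev* is /v/ (a consonant), it takes -iv, giving *hatoneviv*.
The last vowel of the causative form *hatoneviv* is /i/, which is an unrounded vowel, so the past-tense suffix is -wat, giving *hatonevivwat*.
The past-tense form *hatonevivwat* — final consonant /t/ (voiceless) → -ana → *hatonevivwatana*.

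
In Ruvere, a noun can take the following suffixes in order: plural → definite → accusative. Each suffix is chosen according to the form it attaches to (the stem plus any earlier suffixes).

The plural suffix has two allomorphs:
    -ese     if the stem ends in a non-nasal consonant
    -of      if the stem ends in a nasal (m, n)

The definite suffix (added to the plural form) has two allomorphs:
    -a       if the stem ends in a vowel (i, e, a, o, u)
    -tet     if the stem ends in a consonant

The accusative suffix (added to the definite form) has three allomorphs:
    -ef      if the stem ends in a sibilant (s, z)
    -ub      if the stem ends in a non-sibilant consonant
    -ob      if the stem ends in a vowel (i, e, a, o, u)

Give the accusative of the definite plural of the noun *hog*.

*hog*: final consonant = /g/, non-nasal → -ese → *hogese*.
The plural form *hogese* — final sound /e/ (a vowel) → -a → *hogesea*.
The definite form *hogesea*: final sound = /a/, a vowel → -ob → *hogeseaob*.

hogeseaob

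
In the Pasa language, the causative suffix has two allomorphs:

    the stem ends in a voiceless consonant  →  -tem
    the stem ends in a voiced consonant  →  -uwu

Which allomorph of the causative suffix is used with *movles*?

*movles* — final consonant /s/ (voiceless) → -tem.

-tem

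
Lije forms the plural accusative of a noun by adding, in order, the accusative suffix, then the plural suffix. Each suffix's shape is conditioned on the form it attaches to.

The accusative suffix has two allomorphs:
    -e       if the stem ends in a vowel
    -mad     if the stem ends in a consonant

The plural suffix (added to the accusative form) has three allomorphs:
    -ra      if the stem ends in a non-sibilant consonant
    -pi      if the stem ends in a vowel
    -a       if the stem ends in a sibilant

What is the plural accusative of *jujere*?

jujereepi

The final sound of *jujere* is /e/, which is a vowel, so the accusative suffix is -e, giving *jujeree*.
The accusative form *jujeree*: final sound = /e/, a vowel → -pi → *jujereepi*.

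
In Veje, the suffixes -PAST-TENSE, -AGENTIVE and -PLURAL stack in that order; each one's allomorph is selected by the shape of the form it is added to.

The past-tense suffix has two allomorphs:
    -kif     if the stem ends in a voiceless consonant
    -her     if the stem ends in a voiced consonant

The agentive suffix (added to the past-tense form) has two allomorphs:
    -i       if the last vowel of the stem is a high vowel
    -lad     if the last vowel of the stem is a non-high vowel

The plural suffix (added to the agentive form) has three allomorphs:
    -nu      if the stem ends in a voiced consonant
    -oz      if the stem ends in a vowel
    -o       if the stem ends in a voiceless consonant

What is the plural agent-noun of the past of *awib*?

awibherladnu

*awib* — final consonant /b/ (voiced) → -her → *awibher*.
Since the last vowel of the past-tense form *awibher* is /e/ (a non-high vowel), it takes -lad, giving *awibherlad*.
The agentive form *awibherlad* — final sound /d/ (a voiced consonant) → -nu → *awibherladnu*.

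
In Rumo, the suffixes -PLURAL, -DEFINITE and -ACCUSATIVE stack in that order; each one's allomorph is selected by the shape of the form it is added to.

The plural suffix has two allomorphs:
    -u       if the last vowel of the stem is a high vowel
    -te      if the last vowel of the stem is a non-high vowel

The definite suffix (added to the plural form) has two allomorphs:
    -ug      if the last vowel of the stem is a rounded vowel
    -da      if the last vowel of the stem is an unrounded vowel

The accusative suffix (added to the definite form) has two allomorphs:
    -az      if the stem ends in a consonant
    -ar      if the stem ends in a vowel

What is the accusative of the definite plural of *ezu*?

Since the last vowel of *ezu* is /u/ (a high vowel), it takes -u, giving *ezuu*.
The last vowel of the plural form *ezuu* is /u/, which is a rounded vowel, so the definite suffix is -ug, giving *ezuuug*.
The definite form *ezuuug* — final sound /g/ (a consonant) → -az → *ezuuugaz*.

ezuuugaz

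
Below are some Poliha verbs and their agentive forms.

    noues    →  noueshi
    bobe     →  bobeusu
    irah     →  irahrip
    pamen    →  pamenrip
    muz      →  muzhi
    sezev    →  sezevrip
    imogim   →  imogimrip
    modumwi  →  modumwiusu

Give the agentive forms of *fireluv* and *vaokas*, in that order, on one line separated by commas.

fireluvrip, vaokashi

The suffix is conditioned by the final sound: -hi when the stem ends in a sibilant (*noues*, *muz*); -rip when the stem ends in a non-sibilant consonant (*irah*, *pamen*, *sezev*, *imogim*); -usu when the stem ends in a vowel (*bobe*, *modumwi*).
*fireluv*: final sound = /v/, a non-sibilant consonant → -rip → *fireluvrip*.
Since the final sound of *vaokas* is /s/ (a sibilant), it takes -hi, giving *vaokashi*.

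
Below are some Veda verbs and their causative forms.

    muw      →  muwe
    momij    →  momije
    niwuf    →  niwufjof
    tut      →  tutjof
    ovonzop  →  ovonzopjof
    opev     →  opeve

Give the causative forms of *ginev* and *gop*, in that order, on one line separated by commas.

The suffix is conditioned by the final consonant: -jof when the stem ends in a voiceless consonant (*niwuf*, *tut*, *ovonzop*); -e when the stem ends in a voiced consonant (*muw*, *momij*, *opev*).
Since the final consonant of *ginev* is /v/ (voiced), it takes -e, giving *gineve*.
The final consonant of *gop* is /p/, which is voiceless, so the suffix is -jof, giving *gopjof*.

gineve, gopjof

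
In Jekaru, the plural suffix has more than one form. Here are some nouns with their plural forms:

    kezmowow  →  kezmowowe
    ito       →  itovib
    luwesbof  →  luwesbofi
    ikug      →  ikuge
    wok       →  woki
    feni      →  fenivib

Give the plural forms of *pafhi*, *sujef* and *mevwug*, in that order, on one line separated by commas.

The pattern is voicing of the final sound: -i when the stem ends in a voiceless consonant (*luwesbof*, *wok*); -e when the stem ends in a voiced consonant (*kezmowow*, *ikug*); -vib when the stem ends in a vowel (*ito*, *feni*).
*pafhi*: final sound = /i/, a vowel → -vib → *pafhivib*.
The final sound of *sujef* is /f/, which is a voiceless consonant, so the suffix is -i, giving *sujefi*.
*mevwug*: final sound = /g/, a voiced consonant → -e → *mevwuge*.

pafhivib, sujefi, mevwuge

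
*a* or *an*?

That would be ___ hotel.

a

The indefinite article is chosen by the initial *sound* of the following word, not its spelling.
*hotel* begins with the sound /h/ (h is pronounced) — a consonant sound.
So the article is *a*: That would be a hotel.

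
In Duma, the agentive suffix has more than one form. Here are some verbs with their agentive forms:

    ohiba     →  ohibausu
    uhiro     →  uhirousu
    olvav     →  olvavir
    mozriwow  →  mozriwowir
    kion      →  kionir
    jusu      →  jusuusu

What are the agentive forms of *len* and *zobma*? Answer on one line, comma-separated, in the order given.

Looking at the final sound of each stem: -ir when the stem ends in a consonant (*olvav*, *mozriwow*, *kion*); -usu when the stem ends in a vowel (*ohiba*, *uhiro*, *jusu*).
The final sound of *len* is /n/, which is a consonant, so the suffix is -ir, giving *lenir*.
The final sound of *zobma* is /a/, which is a vowel, so the suffix is -usu, giving *zobmausu*.

lenir, zobmausu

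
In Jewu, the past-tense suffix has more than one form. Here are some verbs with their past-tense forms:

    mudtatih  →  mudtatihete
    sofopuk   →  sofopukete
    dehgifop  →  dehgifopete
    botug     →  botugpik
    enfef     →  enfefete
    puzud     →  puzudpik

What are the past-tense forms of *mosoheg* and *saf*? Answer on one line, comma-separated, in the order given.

The suffix is conditioned by the final consonant: -ete when the stem ends in a voiceless consonant (*mudtatih*, *sofopuk*, *dehgifop*, *enfef*); -pik when the stem ends in a voiced consonant (*botug*, *puzud*).
The final consonant of *mosoheg* is /g/, which is voiced, so the suffix is -pik, giving *mosohegpik*.
*saf*: final consonant = /f/, voiceless → -ete → *safete*.

mosohegpik, safete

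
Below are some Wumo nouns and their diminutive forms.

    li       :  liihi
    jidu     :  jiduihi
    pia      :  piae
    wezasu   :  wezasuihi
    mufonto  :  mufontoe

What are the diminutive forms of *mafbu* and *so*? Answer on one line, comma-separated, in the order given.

The alternation tracks the last vowel of the stem — -ihi when the last vowel of the stem is a high vowel (*li*, *jidu*, *wezasu*); -e when the last vowel of the stem is a non-high vowel (*pia*, *mufonto*).
*mafbu* — last vowel /u/ (a high vowel) → -ihi → *mafbuihi*.
Since the last vowel of *so* is /o/ (a non-high vowel), it takes -e, giving *soe*.

mafbuihi, soe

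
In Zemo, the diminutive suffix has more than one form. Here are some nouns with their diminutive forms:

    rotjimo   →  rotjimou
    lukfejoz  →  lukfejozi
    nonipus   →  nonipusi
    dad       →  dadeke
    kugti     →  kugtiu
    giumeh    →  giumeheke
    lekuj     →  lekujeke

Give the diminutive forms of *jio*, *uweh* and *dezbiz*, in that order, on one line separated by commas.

The pattern is sibilance of the final sound: -i when the stem ends in a sibilant (*lukfejoz*, *nonipus*); -eke when the stem ends in a non-sibilant consonant (*dad*, *giumeh*, *lekuj*); -u when the stem ends in a vowel (*rotjimo*, *kugti*).
The final sound of *jio* is /o/, which is a vowel, so the suffix is -u, giving *jiou*.
The final sound of *uweh* is /h/, which is a non-sibilant consonant, so the suffix is -eke, giving *uweheke*.
Since the final sound of *dezbiz* is /z/ (a sibilant), it takes -i, giving *dezbizi*.

jiou, uweheke, dezbizi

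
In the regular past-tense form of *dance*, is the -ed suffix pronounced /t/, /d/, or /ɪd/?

The stem *dance* ends in a voiceless consonant other than /t/.
The -ed suffix is realized as /ɪd/ after /t, d/; as /t/ after other voiceless consonants; and as /d/ after other voiced sounds.
So -ed on *dance* is pronounced /t/.

/t/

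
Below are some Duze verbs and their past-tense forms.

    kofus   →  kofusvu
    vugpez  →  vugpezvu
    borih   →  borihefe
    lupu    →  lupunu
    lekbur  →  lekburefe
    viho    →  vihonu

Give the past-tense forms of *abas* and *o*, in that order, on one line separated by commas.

abasvu, onu

The alternation tracks the final sound of the stem — -vu when the stem ends in a sibilant (*kofus*, *vugpez*); -efe when the stem ends in a non-sibilant consonant (*borih*, *lekbur*); -nu when the stem ends in a vowel (*lupu*, *viho*).
*abas* — final sound /s/ (a sibilant) → -vu → *abasvu*.
*o* — final sound /o/ (a vowel) → -nu → *onu*.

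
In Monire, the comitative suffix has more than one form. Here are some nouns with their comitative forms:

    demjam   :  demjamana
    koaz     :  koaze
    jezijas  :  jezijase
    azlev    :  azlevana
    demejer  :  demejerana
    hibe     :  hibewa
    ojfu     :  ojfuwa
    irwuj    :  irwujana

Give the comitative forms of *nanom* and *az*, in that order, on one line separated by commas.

The alternation tracks the final sound of the stem — -e when the stem ends in a sibilant (*koaz*, *jezijas*); -ana when the stem ends in a non-sibilant consonant (*demjam*, *azlev*, *demejer*, *irwuj*); -wa when the stem ends in a vowel (*hibe*, *ojfu*).
Since the final sound of *nanom* is /m/ (a non-sibilant consonant), it takes -ana, giving *nanomana*.
*az* — final sound /z/ (a sibilant) → -e → *aze*.

nanomana, aze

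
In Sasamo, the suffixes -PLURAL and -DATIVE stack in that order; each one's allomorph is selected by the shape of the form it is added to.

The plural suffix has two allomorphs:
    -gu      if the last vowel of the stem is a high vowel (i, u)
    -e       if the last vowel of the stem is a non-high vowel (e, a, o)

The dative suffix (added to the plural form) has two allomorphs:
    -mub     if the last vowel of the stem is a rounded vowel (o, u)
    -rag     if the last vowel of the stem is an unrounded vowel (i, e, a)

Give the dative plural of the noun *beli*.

beligumub

The last vowel of *beli* is /i/, which is a high vowel, so the plural suffix is -gu, giving *beligu*.
The last vowel of the plural form *beligu* is /u/, which is a rounded vowel, so the dative suffix is -mub, giving *beligumub*.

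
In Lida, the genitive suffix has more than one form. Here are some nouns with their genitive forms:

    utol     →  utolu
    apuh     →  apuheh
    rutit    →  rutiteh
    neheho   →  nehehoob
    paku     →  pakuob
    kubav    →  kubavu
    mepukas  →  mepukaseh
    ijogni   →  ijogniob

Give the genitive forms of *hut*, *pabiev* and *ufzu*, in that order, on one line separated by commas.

The alternation tracks the final sound of the stem — -eh when the stem ends in a voiceless consonant (*apuh*, *rutit*, *mepukas*); -u when the stem ends in a voiced consonant (*utol*, *kubav*); -ob when the stem ends in a vowel (*neheho*, *paku*, *ijogni*).
*hut* — final sound /t/ (a voiceless consonant) → -eh → *huteh*.
*pabiev*: final sound = /v/, a voiced consonant → -u → *pabievu*.
The final sound of *ufzu* is /u/, which is a vowel, so the suffix is -ob, giving *ufzuob*.

huteh, pabievu, ufzuob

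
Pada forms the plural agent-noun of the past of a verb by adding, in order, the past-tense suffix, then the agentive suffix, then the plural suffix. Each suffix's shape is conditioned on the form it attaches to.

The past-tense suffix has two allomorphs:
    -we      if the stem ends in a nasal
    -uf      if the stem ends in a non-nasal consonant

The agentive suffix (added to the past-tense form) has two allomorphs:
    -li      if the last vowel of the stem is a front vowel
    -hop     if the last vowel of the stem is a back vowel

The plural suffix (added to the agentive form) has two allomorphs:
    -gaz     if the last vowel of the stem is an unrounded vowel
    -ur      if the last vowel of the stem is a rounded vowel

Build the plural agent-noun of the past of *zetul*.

*zetul*: final consonant = /l/, non-nasal → -uf → *zetuluf*.
Since the last vowel of the past-tense form *zetuluf* is /u/ (a back vowel), it takes -hop, giving *zetulufhop*.
The agentive form *zetulufhop*: last vowel = /o/, a rounded vowel → -ur → *zetulufhopur*.

zetulufhopur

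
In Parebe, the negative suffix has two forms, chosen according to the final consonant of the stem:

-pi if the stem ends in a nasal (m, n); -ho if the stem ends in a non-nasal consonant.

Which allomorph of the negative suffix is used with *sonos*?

The final consonant of *sonos* is /s/, which is non-nasal, so the suffix is -ho.

-ho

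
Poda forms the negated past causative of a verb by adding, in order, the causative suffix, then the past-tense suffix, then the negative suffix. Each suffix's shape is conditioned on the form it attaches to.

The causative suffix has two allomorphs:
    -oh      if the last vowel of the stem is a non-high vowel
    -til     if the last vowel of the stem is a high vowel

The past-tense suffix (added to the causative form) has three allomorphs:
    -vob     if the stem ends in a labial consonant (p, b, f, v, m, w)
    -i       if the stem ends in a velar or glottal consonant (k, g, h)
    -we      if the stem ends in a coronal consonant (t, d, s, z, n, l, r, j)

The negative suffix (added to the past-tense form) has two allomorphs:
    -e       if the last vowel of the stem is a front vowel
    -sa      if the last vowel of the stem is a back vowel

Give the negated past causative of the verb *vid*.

vidtilwee

The last vowel of *vid* is /i/, which is a high vowel, so the causative suffix is -til, giving *vidtil*.
The final consonant of the causative form *vidtil* is /l/, which is coronal, so the past-tense suffix is -we, giving *vidtilwe*.
The past-tense form *vidtilwe*: last vowel = /e/, a front vowel → -e → *vidtilwee*.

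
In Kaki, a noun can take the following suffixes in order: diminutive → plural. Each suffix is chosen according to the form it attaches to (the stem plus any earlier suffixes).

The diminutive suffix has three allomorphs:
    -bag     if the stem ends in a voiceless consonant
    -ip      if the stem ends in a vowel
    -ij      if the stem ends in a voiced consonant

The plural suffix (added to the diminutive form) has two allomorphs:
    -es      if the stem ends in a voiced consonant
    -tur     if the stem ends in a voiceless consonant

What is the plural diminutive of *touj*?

Since the final sound of *touj* is /j/ (a voiced consonant), it takes -ij, giving *toujij*.
The diminutive form *toujij*: final consonant = /j/, voiced → -es → *toujijes*.

toujijes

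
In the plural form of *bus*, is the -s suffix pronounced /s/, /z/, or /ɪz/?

/ɪz/

The stem *bus* ends in a sibilant (/s, z, ʃ, ʒ, tʃ, dʒ/).
The plural suffix surfaces as /ɪz/ after sibilants, /s/ after other voiceless consonants, and /z/ after other voiced sounds.
So the plural -s on *bus* is pronounced /ɪz/.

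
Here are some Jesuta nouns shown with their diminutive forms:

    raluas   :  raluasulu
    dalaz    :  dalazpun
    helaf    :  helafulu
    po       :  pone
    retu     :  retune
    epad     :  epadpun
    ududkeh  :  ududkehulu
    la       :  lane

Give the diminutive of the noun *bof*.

bofulu

The alternation tracks the final sound of the stem — -ulu when the stem ends in a voiceless consonant (*raluas*, *helaf*, *ududkeh*); -pun when the stem ends in a voiced consonant (*dalaz*, *epad*); -ne when the stem ends in a vowel (*po*, *retu*, *la*).
Since the final sound of *bof* is /f/ (a voiceless consonant), it takes -ulu, giving *bofulu*.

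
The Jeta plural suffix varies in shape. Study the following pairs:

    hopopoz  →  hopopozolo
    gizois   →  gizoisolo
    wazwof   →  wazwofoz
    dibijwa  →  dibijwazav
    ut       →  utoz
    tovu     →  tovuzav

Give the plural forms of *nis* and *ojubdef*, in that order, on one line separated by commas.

nisolo, ojubdefoz

The pattern is sibilance of the final sound: -olo when the stem ends in a sibilant (*hopopoz*, *gizois*); -oz when the stem ends in a non-sibilant consonant (*wazwof*, *ut*); -zav when the stem ends in a vowel (*dibijwa*, *tovu*).
Since the final sound of *nis* is /s/ (a sibilant), it takes -olo, giving *nisolo*.
*ojubdef* — final sound /f/ (a non-sibilant consonant) → -oz → *ojubdefoz*.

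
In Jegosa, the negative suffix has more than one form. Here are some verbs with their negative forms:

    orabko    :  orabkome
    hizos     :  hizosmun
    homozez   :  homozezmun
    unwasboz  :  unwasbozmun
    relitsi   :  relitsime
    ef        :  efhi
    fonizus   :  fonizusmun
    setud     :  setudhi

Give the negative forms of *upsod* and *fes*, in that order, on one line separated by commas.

The alternation tracks the final sound of the stem — -mun when the stem ends in a sibilant (*hizos*, *homozez*, *unwasboz*, *fonizus*); -hi when the stem ends in a non-sibilant consonant (*ef*, *setud*); -me when the stem ends in a vowel (*orabko*, *relitsi*).
The final sound of *upsod* is /d/, which is a non-sibilant consonant, so the suffix is -hi, giving *upsodhi*.
*fes*: final sound = /s/, a sibilant → -mun → *fesmun*.

upsodhi, fesmun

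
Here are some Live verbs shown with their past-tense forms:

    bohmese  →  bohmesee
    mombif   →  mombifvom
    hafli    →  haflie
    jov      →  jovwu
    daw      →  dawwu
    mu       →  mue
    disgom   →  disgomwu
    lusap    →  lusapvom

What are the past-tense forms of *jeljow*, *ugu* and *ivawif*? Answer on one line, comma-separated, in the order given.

Looking at the final sound of each stem: -vom when the stem ends in a voiceless consonant (*mombif*, *lusap*); -wu when the stem ends in a voiced consonant (*jov*, *daw*, *disgom*); -e when the stem ends in a vowel (*bohmese*, *hafli*, *mu*).
Since the final sound of *jeljow* is /w/ (a voiced consonant), it takes -wu, giving *jeljowwu*.
*ugu* — final sound /u/ (a vowel) → -e → *ugue*.
Since the final sound of *ivawif* is /f/ (a voiceless consonant), it takes -vom, giving *ivawifvom*.

jeljowwu, ugue, ivawifvom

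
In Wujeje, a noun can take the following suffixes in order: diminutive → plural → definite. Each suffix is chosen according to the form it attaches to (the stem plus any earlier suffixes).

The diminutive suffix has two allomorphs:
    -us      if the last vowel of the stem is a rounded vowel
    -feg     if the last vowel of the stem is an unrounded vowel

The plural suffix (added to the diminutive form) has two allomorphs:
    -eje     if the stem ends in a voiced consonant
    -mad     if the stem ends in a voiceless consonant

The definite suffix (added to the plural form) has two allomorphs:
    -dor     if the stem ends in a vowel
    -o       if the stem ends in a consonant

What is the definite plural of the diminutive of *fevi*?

*fevi*: last vowel = /i/, an unrounded vowel → -feg → *fevifeg*.
The final consonant of the diminutive form *fevifeg* is /g/, which is voiced, so the plural suffix is -eje, giving *fevifegeje*.
The final sound of the plural form *fevifegeje* is /e/, which is a vowel, so the definite suffix is -dor, giving *fevifegejedor*.

fevifegejedor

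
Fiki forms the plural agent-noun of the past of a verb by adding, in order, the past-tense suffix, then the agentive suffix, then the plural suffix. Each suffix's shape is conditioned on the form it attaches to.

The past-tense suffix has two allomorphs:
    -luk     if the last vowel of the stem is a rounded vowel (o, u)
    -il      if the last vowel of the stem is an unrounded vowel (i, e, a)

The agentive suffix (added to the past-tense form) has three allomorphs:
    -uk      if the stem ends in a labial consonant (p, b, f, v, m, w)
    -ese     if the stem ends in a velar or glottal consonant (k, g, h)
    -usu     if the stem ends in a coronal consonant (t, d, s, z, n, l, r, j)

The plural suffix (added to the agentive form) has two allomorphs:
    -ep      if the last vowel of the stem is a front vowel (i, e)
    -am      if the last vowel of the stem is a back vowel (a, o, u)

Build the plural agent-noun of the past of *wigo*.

wigolukeseep

*wigo* — last vowel /o/ (a rounded vowel) → -luk → *wigoluk*.
The past-tense form *wigoluk* — final consonant /k/ (velar/glottal) → -ese → *wigolukese*.
The last vowel of the agentive form *wigolukese* is /e/, which is a front vowel, so the plural suffix is -ep, giving *wigolukeseep*.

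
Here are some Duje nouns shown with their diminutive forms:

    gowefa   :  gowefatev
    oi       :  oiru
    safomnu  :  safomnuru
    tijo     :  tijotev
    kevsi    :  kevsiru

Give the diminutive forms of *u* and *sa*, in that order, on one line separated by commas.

The alternation tracks the last vowel of the stem — -ru when the last vowel of the stem is a high vowel (*oi*, *safomnu*, *kevsi*); -tev when the last vowel of the stem is a non-high vowel (*gowefa*, *tijo*).
Since the last vowel of *u* is /u/ (a high vowel), it takes -ru, giving *uru*.
*sa*: last vowel = /a/, a non-high vowel → -tev → *satev*.

uru, satev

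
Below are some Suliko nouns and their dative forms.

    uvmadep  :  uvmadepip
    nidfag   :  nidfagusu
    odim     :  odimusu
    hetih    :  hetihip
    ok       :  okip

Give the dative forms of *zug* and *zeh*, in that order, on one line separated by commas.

The suffix is conditioned by the final consonant: -ip when the stem ends in a voiceless consonant (*uvmadep*, *hetih*, *ok*); -usu when the stem ends in a voiced consonant (*nidfag*, *odim*).
Since the final consonant of *zug* is /g/ (voiced), it takes -usu, giving *zugusu*.
*zeh*: final consonant = /h/, voiceless → -ip → *zehip*.

zugusu, zehip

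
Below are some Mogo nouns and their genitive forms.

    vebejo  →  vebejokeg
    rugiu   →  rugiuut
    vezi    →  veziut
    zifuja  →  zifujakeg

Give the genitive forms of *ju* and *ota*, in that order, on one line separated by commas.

juut, otakeg

The suffix is conditioned by the last vowel: -ut when the last vowel of the stem is a high vowel (*rugiu*, *vezi*); -keg when the last vowel of the stem is a non-high vowel (*vebejo*, *zifuja*).
*ju* — last vowel /u/ (a high vowel) → -ut → *juut*.
The last vowel of *ota* is /a/, which is a non-high vowel, so the suffix is -keg, giving *otakeg*.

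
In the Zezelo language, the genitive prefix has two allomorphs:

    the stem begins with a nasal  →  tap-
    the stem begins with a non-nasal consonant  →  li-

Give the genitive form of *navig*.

*navig* — first consonant /n/ (a nasal) → tap- → *tapnavig*.

tapnavig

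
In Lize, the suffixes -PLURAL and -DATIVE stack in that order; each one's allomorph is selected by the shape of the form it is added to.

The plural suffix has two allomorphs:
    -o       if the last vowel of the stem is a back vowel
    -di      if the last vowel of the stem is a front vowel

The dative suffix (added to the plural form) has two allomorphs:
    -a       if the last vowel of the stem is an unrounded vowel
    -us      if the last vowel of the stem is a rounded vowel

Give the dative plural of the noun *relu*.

The last vowel of *relu* is /u/, which is a back vowel, so the plural suffix is -o, giving *reluo*.
Since the last vowel of the plural form *reluo* is /o/ (a rounded vowel), it takes -us, giving *reluous*.

reluous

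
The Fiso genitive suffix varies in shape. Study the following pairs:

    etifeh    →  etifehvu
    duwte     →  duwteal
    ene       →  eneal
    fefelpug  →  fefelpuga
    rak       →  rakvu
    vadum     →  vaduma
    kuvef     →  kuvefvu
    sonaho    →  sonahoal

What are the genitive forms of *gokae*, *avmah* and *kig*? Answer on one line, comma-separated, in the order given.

The alternation tracks the final sound of the stem — -vu when the stem ends in a voiceless consonant (*etifeh*, *rak*, *kuvef*); -a when the stem ends in a voiced consonant (*fefelpug*, *vadum*); -al when the stem ends in a vowel (*duwte*, *ene*, *sonaho*).
Since the final sound of *gokae* is /e/ (a vowel), it takes -al, giving *gokaeal*.
*avmah* — final sound /h/ (a voiceless consonant) → -vu → *avmahvu*.
Since the final sound of *kig* is /g/ (a voiced consonant), it takes -a, giving *kiga*.

gokaeal, avmahvu, kiga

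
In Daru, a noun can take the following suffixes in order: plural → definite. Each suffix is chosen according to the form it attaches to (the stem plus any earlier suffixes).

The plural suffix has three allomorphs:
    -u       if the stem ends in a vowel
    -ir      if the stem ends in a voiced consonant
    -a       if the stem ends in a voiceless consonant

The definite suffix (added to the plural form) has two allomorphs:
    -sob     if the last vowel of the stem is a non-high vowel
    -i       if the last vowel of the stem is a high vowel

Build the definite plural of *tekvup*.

tekvupasob

The final sound of *tekvup* is /p/, which is a voiceless consonant, so the plural suffix is -a, giving *tekvupa*.
The last vowel of the plural form *tekvupa* is /a/, which is a non-high vowel, so the definite suffix is -sob, giving *tekvupasob*.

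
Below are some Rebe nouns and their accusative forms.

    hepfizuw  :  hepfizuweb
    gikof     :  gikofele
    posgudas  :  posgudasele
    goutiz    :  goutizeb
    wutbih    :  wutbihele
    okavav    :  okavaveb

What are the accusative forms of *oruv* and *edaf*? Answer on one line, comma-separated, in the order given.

oruveb, edafele

The suffix is conditioned by the final consonant: -ele when the stem ends in a voiceless consonant (*gikof*, *posgudas*, *wutbih*); -eb when the stem ends in a voiced consonant (*hepfizuw*, *goutiz*, *okavav*).
Since the final consonant of *oruv* is /v/ (voiced), it takes -eb, giving *oruveb*.
*edaf*: final consonant = /f/, voiceless → -ele → *edafele*.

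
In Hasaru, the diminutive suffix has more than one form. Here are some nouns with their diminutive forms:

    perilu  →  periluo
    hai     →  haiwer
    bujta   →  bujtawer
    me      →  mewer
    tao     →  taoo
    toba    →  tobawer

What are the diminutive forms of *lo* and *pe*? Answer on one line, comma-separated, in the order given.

loo, pewer

The alternation tracks the last vowel of the stem — -o when the last vowel of the stem is a rounded vowel (*perilu*, *tao*); -wer when the last vowel of the stem is an unrounded vowel (*hai*, *bujta*, *me*, *toba*).
The last vowel of *lo* is /o/, which is a rounded vowel, so the suffix is -o, giving *loo*.
The last vowel of *pe* is /e/, which is an unrounded vowel, so the suffix is -wer, giving *pewer*.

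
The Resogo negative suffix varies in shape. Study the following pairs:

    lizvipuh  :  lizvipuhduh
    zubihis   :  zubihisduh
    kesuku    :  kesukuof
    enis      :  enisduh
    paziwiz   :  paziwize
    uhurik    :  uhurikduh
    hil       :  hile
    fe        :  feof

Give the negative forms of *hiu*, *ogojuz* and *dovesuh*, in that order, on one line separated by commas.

hiuof, ogojuze, dovesuhduh

The alternation tracks the final sound of the stem — -duh when the stem ends in a voiceless consonant (*lizvipuh*, *zubihis*, *enis*, *uhurik*); -e when the stem ends in a voiced consonant (*paziwiz*, *hil*); -of when the stem ends in a vowel (*kesuku*, *fe*).
*hiu*: final sound = /u/, a vowel → -of → *hiuof*.
Since the final sound of *ogojuz* is /z/ (a voiced consonant), it takes -e, giving *ogojuze*.
The final sound of *dovesuh* is /h/, which is a voiceless consonant, so the suffix is -duh, giving *dovesuhduh*.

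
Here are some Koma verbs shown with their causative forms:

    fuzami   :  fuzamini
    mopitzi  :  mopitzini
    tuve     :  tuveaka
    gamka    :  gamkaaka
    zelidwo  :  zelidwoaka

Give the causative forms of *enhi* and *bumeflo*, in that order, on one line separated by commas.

enhini, bumefloaka

The suffix is conditioned by the last vowel: -ni when the last vowel of the stem is a high vowel (*fuzami*, *mopitzi*); -aka when the last vowel of the stem is a non-high vowel (*tuve*, *gamka*, *zelidwo*).
*enhi* — last vowel /i/ (a high vowel) → -ni → *enhini*.
*bumeflo*: last vowel = /o/, a non-high vowel → -aka → *bumefloaka*.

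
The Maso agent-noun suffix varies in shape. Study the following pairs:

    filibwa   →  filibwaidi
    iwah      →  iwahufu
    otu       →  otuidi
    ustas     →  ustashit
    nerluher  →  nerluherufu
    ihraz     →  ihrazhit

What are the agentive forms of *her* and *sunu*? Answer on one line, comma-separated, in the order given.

herufu, sunuidi

The suffix is conditioned by the final sound: -hit when the stem ends in a sibilant (*ustas*, *ihraz*); -ufu when the stem ends in a non-sibilant consonant (*iwah*, *nerluher*); -idi when the stem ends in a vowel (*filibwa*, *otu*).
*her*: final sound = /r/, a non-sibilant consonant → -ufu → *herufu*.
*sunu* — final sound /u/ (a vowel) → -idi → *sunuidi*.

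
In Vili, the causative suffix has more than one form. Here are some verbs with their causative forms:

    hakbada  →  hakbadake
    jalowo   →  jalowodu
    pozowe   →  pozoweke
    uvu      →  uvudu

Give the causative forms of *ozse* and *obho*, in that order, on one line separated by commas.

Looking at the last vowel of each stem: -du when the last vowel of the stem is a rounded vowel (*jalowo*, *uvu*); -ke when the last vowel of the stem is an unrounded vowel (*hakbada*, *pozowe*).
Since the last vowel of *ozse* is /e/ (an unrounded vowel), it takes -ke, giving *ozseke*.
Since the last vowel of *obho* is /o/ (a rounded vowel), it takes -du, giving *obhodu*.

ozseke, obhodu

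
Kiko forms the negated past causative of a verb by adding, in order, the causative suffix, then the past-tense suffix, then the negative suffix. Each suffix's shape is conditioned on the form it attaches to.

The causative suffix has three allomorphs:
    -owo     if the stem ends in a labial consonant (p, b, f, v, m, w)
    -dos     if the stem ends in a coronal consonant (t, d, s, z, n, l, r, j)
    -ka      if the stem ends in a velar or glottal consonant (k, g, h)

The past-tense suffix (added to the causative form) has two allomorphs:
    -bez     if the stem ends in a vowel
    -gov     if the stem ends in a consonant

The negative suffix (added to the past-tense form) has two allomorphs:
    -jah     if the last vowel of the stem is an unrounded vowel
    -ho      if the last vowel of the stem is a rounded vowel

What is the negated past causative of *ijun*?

ijundosgovho

Since the final consonant of *ijun* is /n/ (coronal), it takes -dos, giving *ijundos*.
The causative form *ijundos* — final sound /s/ (a consonant) → -gov → *ijundosgov*.
The past-tense form *ijundosgov*: last vowel = /o/, a rounded vowel → -ho → *ijundosgovho*.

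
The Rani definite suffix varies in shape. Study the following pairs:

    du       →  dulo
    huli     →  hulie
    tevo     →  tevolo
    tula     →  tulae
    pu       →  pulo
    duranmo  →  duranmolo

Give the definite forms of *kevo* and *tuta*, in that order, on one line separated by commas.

The alternation tracks the last vowel of the stem — -lo when the last vowel of the stem is a rounded vowel (*du*, *tevo*, *pu*, *duranmo*); -e when the last vowel of the stem is an unrounded vowel (*huli*, *tula*).
Since the last vowel of *kevo* is /o/ (a rounded vowel), it takes -lo, giving *kevolo*.
Since the last vowel of *tuta* is /a/ (an unrounded vowel), it takes -e, giving *tutae*.

kevolo, tutae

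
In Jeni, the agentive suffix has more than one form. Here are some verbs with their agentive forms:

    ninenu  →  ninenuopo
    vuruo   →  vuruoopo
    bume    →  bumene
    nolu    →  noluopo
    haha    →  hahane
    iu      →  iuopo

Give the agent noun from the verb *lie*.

The alternation tracks the last vowel of the stem — -opo when the last vowel of the stem is a rounded vowel (*ninenu*, *vuruo*, *nolu*, *iu*); -ne when the last vowel of the stem is an unrounded vowel (*bume*, *haha*).
*lie* — last vowel /e/ (an unrounded vowel) → -ne → *liene*.

liene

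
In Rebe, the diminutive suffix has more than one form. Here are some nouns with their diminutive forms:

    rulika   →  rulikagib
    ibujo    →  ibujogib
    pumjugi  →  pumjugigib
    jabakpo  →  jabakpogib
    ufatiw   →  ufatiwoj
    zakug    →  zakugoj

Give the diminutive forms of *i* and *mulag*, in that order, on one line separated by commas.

igib, mulagoj

The pattern is consonant vs. vowel: -oj when the stem ends in a consonant (*ufatiw*, *zakug*); -gib when the stem ends in a vowel (*rulika*, *ibujo*, *pumjugi*, *jabakpo*).
The final sound of *i* is /i/, which is a vowel, so the suffix is -gib, giving *igib*.
*mulag* — final sound /g/ (a consonant) → -oj → *mulagoj*.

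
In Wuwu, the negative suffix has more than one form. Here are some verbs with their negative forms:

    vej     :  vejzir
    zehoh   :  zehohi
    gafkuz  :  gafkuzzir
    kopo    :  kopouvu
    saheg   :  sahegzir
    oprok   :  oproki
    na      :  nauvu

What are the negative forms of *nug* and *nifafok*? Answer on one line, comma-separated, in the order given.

nugzir, nifafoki

The suffix is conditioned by the final sound: -i when the stem ends in a voiceless consonant (*zehoh*, *oprok*); -zir when the stem ends in a voiced consonant (*vej*, *gafkuz*, *saheg*); -uvu when the stem ends in a vowel (*kopo*, *na*).
*nug*: final sound = /g/, a voiced consonant → -zir → *nugzir*.
*nifafok*: final sound = /k/, a voiceless consonant → -i → *nifafoki*.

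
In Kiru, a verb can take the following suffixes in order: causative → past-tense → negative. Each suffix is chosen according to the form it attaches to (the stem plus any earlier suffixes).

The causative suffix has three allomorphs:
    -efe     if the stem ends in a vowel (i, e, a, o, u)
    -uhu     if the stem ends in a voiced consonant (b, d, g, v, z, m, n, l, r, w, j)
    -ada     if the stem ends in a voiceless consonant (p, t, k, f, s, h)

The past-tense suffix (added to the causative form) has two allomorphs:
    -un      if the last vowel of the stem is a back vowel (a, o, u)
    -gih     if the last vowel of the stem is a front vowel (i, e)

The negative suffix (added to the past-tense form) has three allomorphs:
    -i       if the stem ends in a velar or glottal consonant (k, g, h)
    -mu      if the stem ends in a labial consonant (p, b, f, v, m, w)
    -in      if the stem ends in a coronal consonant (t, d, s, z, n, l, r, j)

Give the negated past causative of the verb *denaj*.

denajuhuunin

The final sound of *denaj* is /j/, which is a voiced consonant, so the causative suffix is -uhu, giving *denajuhu*.
The causative form *denajuhu* — last vowel /u/ (a back vowel) → -un → *denajuhuun*.
Since the final consonant of the past-tense form *denajuhuun* is /n/ (coronal), it takes -in, giving *denajuhuunin*.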